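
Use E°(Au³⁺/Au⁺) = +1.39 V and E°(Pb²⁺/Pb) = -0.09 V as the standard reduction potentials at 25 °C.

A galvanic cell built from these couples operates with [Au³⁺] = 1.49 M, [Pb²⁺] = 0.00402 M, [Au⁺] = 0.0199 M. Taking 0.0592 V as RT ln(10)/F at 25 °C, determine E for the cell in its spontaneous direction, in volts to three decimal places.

Au³⁺/Au⁺ is the cathode (higher E°), Pb²⁺/Pb the anode: E°cell = +1.39 − (-0.09) = +1.48 V, n = 2.
Overall: Au³⁺(aq) + Pb(s) → Au⁺(aq) + Pb²⁺(aq)
Q = [Au⁺]·[Pb²⁺] / ([Au³⁺]); log Q = -4.270.
E = E° − (0.0592/n) log Q = +1.48 − (0.0592/2)(-4.270) = +1.606 V.

+1.606 V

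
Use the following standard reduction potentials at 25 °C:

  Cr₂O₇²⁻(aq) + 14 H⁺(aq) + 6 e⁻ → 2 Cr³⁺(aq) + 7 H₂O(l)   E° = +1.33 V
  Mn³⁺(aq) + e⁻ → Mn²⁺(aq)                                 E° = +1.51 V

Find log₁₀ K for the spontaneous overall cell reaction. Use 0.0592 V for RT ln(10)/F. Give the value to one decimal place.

18.2

Cathode: Mn³⁺/Mn²⁺; anode: Cr₂O₇²⁻/Cr³⁺. E°cell = +0.18 V, n = 6.
log K = nE°cell / 0.0592 = (6)(+0.18) / 0.0592 = 18.2.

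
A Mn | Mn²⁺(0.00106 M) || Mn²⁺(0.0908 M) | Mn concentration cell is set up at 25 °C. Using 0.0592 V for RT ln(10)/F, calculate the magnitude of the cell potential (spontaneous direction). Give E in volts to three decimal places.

+0.057 V

For a concentration cell E°cell = 0. The 0.0908 M side is the cathode (reduction is favoured where [Mn²⁺] is higher).
With n = 2, E = −(0.0592/2) log([Mn²⁺]ₐₙ/[Mn²⁺]꜀ₐₜ) = −(0.0592/2) log(0.00106/0.0908) = −(0.0592/2)(-1.933) = +0.057 V.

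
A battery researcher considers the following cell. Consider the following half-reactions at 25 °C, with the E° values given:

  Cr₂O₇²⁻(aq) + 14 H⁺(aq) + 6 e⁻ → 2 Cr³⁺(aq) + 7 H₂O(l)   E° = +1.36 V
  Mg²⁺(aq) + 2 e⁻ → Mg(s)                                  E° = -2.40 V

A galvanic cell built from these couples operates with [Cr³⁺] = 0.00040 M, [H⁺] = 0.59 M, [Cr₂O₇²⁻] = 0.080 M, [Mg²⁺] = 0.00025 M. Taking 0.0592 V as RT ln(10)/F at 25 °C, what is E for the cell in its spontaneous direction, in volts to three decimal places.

Cr₂O₇²⁻/Cr³⁺ is the cathode (higher E°), Mg²⁺/Mg the anode: E°cell = +1.36 − (-2.40) = +3.76 V, n = 6.
Overall: Cr₂O₇²⁻(aq) + 14 H⁺(aq) + 3 Mg(s) → 2 Cr³⁺(aq) + 7 H₂O(l) + 3 Mg²⁺(aq)
Q = [Cr³⁺]^2·[Mg²⁺]^3 / ([Cr₂O₇²⁻]·[H⁺]^14); log Q = -13.297.
E = E° − (0.0592/n) log Q = +3.76 − (0.0592/6)(-13.297) = +3.891 V.

+3.891 V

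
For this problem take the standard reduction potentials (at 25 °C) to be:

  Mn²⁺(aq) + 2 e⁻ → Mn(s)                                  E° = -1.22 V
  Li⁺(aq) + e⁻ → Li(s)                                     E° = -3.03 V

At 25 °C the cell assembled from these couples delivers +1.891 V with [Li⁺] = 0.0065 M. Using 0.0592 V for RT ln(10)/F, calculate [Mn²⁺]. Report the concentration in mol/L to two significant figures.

0.023 M

Mn²⁺/Mn is the cathode, Li⁺/Li the anode: E°cell = +1.81 V, n = 2.
Overall reaction: Mn²⁺(aq) + 2 Li(s) → Mn(s) + 2 Li⁺(aq); Q = [Li⁺]^2/[Mn²⁺]^1.
From E = E° − (0.0592/n) log Q: log Q = (E° − E)·n/0.0592 = (+1.81 − (+1.891))·2/0.0592 = -2.7365.
So 1·log[Mn²⁺] = 2·log(0.0065) − log Q = -4.3742 − (-2.7365) = -1.6377; [Mn²⁺] = 10^(-1.6377) ≈ 0.023 M.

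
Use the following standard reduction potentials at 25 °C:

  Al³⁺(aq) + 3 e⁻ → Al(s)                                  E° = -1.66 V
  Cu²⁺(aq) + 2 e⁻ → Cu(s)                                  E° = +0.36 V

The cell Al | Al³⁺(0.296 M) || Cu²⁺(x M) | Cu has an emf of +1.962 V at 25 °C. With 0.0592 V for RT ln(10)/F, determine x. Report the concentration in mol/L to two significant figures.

0.0049 M

Cu²⁺/Cu is the cathode, Al³⁺/Al the anode: E°cell = +2.02 V, n = 6.
Overall reaction: 3 Cu²⁺(aq) + 2 Al(s) → 3 Cu(s) + 2 Al³⁺(aq); Q = [Al³⁺]^2/[Cu²⁺]^3.
From E = E° − (0.0592/n) log Q: log Q = (E° − E)·n/0.0592 = (+2.02 − (+1.962))·6/0.0592 = 5.8784.
So 3·log[Cu²⁺] = 2·log(0.296) − log Q = -1.0574 − (5.8784) = -6.9358; log[Cu²⁺] = -6.9358 / 3 = -2.3119; [Cu²⁺] = 10^(-2.3119) ≈ 0.0049 M.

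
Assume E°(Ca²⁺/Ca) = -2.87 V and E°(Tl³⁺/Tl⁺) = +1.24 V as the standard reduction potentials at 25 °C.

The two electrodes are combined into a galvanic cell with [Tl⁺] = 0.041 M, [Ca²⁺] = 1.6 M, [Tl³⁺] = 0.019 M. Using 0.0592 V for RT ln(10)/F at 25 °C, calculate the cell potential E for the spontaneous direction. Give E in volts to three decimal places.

+4.094 V

Tl³⁺/Tl⁺ is the cathode (higher E°), Ca²⁺/Ca the anode: E°cell = +1.24 − (-2.87) = +4.11 V, n = 2.
Overall: Tl³⁺(aq) + Ca(s) → Tl⁺(aq) + Ca²⁺(aq)
Q = [Tl⁺]·[Ca²⁺] / ([Tl³⁺]); log Q = 0.538.
E = E° − (0.0592/n) log Q = +4.11 − (0.0592/2)(0.538) = +4.094 V.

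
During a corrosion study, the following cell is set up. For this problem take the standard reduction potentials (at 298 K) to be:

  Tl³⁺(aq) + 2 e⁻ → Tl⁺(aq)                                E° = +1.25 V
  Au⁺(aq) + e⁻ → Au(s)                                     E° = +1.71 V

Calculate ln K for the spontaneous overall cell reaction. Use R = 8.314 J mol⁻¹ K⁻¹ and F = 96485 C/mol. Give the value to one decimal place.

35.8

Cathode: Au⁺/Au; anode: Tl³⁺/Tl⁺. E°cell = (+1.71) − (+1.25) = +0.46 V, with n = 2.
ΔG° = −nFE° = −RT ln K, so ln K = nFE°/(RT) = (2)(96485)(+0.46) / ((8.314)(298)) = 35.828.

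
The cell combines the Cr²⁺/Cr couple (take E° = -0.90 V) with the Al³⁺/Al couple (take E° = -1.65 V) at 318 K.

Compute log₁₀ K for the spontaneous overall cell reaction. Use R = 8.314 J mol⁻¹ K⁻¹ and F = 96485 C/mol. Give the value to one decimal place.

71.3

Cathode: Cr²⁺/Cr; anode: Al³⁺/Al. E°cell = (-0.90) − (-1.65) = +0.75 V, with n = 6.
ΔG° = −nFE° = −RT ln K, so ln K = nFE°/(RT) = (6)(96485)(+0.75) / ((8.314)(318)) = 164.223.
log₁₀ K = 164.223 / ln 10 = 71.3.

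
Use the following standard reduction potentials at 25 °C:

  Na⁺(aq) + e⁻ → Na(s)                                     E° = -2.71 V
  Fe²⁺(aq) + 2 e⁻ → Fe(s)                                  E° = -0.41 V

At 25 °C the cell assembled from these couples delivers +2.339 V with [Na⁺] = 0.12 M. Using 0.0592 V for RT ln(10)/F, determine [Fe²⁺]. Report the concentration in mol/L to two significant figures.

Fe²⁺/Fe is the cathode, Na⁺/Na the anode: E°cell = +2.30 V, n = 2.
Overall reaction: Fe²⁺(aq) + 2 Na(s) → Fe(s) + 2 Na⁺(aq); Q = [Na⁺]^2/[Fe²⁺]^1.
From E = E° − (0.0592/n) log Q: log Q = (E° − E)·n/0.0592 = (+2.30 − (+2.339))·2/0.0592 = -1.3176.
So 1·log[Fe²⁺] = 2·log(0.12) − log Q = -1.8416 − (-1.3176) = -0.5240; [Fe²⁺] = 10^(-0.5240) ≈ 0.30 M.

0.30 M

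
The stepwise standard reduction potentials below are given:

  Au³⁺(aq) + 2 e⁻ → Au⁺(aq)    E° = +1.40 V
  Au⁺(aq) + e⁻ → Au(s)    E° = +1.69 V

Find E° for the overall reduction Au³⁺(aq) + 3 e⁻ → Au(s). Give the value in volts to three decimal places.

Since ΔG° = −nFE° is additive over sequential reductions, n₃E°₃ = n₁E°₁ + n₂E°₂.
E°₃ = (2×+1.40 + 1×+1.69) / 3 = (+4.490) / 3 = +1.497 V.

+1.497 V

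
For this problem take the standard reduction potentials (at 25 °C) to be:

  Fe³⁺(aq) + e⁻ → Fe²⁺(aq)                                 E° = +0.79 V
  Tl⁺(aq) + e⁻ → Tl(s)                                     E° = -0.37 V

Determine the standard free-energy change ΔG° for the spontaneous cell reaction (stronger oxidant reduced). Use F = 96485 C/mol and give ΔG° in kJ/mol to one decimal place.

Fe³⁺/Fe²⁺ (E° = +0.79 V) is the cathode; Tl⁺/Tl (E° = -0.37 V) is the anode, so E°cell = +1.16 V.
Balancing electrons gives n = 1 (lcm of 1 and 1).
ΔG° = −nFE° = −(1)(96485)(+1.16) = -111,923 J = -111.9 kJ/mol.

-111.9 kJ/mol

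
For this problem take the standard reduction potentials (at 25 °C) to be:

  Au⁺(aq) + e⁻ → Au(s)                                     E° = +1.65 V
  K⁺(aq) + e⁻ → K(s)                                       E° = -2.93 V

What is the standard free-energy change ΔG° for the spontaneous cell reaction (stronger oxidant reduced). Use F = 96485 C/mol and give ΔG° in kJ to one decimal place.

-441.9 kJ

Au⁺/Au (E° = +1.65 V) is the cathode; K⁺/K (E° = -2.93 V) is the anode, so E°cell = +4.58 V.
Balancing electrons gives n = 1 (lcm of 1 and 1).
ΔG° = −nFE° = −(1)(96485)(+4.58) = -441,901 J = -441.9 kJ.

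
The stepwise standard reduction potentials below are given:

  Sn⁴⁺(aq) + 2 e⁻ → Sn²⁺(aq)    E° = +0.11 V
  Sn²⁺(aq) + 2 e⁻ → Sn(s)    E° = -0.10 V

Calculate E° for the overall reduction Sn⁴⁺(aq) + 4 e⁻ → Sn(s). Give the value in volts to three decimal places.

Standard free energies of sequential steps add: ΔG°₃ = ΔG°₁ + ΔG°₂, so n₃E°₃ = n₁E°₁ + n₂E°₂.
E°₃ = (2×+0.11 + 2×-0.10) / 4 = (+0.020) / 4 = +0.005 V.

+0.005 V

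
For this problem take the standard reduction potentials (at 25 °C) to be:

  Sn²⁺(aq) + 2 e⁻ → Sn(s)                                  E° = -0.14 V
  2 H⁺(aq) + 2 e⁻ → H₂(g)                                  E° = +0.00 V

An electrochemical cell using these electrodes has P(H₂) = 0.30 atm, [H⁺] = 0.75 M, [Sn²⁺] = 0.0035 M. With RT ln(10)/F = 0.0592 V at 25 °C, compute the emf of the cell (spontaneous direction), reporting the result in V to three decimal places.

+0.221 V

H⁺/H₂ is the cathode (higher E°), Sn²⁺/Sn the anode: E°cell = +0.00 − (-0.14) = +0.14 V, n = 2.
Overall: 2 H⁺(aq) + Sn(s) → H₂(g) + Sn²⁺(aq)
Q = P(H₂)·[Sn²⁺] / ([H⁺]^2); log Q = -2.729.
E = E° − (0.0592/n) log Q = +0.14 − (0.0592/2)(-2.729) = +0.221 V.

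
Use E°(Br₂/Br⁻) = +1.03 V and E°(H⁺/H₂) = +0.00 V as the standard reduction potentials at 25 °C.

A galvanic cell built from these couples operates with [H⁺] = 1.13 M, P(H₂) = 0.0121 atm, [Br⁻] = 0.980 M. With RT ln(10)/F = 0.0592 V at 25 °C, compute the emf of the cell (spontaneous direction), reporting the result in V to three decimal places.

Br₂/Br⁻ is the cathode (higher E°), H⁺/H₂ the anode: E°cell = +1.03 − (+0.00) = +1.03 V, n = 2.
Overall: Br₂(l) + H₂(g) → 2 Br⁻(aq) + 2 H⁺(aq)
Q = [Br⁻]^2·[H⁺]^2 / (P(H₂)); log Q = 2.006.
E = E° − (0.0592/n) log Q = +1.03 − (0.0592/2)(2.006) = +0.971 V.

+0.971 V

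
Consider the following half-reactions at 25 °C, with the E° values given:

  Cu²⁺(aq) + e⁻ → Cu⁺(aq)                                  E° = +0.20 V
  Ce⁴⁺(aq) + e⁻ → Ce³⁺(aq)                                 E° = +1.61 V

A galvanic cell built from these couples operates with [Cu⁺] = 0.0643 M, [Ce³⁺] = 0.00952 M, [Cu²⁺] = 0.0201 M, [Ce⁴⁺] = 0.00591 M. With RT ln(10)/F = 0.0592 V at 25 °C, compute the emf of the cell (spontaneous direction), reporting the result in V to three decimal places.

Ce⁴⁺/Ce³⁺ is the cathode (higher E°), Cu²⁺/Cu⁺ the anode: E°cell = +1.61 − (+0.20) = +1.41 V, n = 1.
Overall: Ce⁴⁺(aq) + Cu⁺(aq) → Ce³⁺(aq) + Cu²⁺(aq)
Q = [Ce³⁺]·[Cu²⁺] / ([Ce⁴⁺]·[Cu⁺]); log Q = -0.298.
E = E° − (0.0592/n) log Q = +1.41 − (0.0592/1)(-0.298) = +1.428 V.

+1.428 V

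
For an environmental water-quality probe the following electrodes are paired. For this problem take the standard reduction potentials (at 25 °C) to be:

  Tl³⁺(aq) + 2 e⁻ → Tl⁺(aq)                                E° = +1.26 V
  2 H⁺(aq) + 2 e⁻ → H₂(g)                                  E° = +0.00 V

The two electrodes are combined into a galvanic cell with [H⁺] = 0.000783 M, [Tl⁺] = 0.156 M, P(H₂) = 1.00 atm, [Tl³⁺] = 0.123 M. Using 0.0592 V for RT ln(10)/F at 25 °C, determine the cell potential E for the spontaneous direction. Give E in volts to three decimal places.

+1.441 V

Tl³⁺/Tl⁺ is the cathode (higher E°), H⁺/H₂ the anode: E°cell = +1.26 − (+0.00) = +1.26 V, n = 2.
Overall: Tl³⁺(aq) + H₂(g) → Tl⁺(aq) + 2 H⁺(aq)
Q = [Tl⁺]·[H⁺]^2 / ([Tl³⁺]·P(H₂)); log Q = -6.109.
E = E° − (0.0592/n) log Q = +1.26 − (0.0592/2)(-6.109) = +1.441 V.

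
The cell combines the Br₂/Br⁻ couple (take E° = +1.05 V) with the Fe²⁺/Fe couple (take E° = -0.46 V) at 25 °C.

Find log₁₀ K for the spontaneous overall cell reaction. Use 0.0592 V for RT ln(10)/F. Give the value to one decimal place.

Cathode: Br₂/Br⁻; anode: Fe²⁺/Fe. E°cell = +1.51 V, n = 2.
log K = nE°cell / 0.0592 = (2)(+1.51) / 0.0592 = 51.0.

51.0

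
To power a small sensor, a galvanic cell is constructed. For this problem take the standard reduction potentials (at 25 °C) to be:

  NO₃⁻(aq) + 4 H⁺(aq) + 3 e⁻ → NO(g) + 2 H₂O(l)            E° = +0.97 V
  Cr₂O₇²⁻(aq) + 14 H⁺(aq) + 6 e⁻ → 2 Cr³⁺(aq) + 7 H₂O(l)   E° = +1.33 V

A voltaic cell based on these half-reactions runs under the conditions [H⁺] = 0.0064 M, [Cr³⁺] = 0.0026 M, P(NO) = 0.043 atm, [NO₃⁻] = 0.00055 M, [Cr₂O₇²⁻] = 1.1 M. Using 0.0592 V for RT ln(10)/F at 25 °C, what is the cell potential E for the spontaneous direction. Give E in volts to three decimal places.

Cr₂O₇²⁻/Cr³⁺ is the cathode (higher E°), NO₃⁻/NO the anode: E°cell = +1.33 − (+0.97) = +0.36 V, n = 6.
Overall: Cr₂O₇²⁻(aq) + 6 H⁺(aq) + 2 NO(g) → 2 Cr³⁺(aq) + 3 H₂O(l) + 2 NO₃⁻(aq)
Q = [Cr³⁺]^2·[NO₃⁻]^2 / ([Cr₂O₇²⁻]·[H⁺]^6·P(NO)^2); log Q = 4.165.
E = E° − (0.0592/n) log Q = +0.36 − (0.0592/6)(4.165) = +0.319 V.

+0.319 V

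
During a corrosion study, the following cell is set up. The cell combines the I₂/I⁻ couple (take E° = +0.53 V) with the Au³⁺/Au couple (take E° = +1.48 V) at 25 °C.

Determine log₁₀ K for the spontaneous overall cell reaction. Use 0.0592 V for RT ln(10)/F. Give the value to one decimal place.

Cathode: Au³⁺/Au; anode: I₂/I⁻. E°cell = +0.95 V, n = 6.
log K = nE°cell / 0.0592 = (6)(+0.95) / 0.0592 = 96.3.

96.3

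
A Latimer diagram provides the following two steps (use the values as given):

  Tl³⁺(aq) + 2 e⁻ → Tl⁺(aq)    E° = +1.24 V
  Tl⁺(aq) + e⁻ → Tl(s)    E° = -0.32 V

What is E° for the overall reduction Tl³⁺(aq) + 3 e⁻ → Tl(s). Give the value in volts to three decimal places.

+0.720 V

Since ΔG° = −nFE° is additive over sequential reductions, n₃E°₃ = n₁E°₁ + n₂E°₂.
E°₃ = (2×+1.24 + 1×-0.32) / 3 = (+2.160) / 3 = +0.720 V.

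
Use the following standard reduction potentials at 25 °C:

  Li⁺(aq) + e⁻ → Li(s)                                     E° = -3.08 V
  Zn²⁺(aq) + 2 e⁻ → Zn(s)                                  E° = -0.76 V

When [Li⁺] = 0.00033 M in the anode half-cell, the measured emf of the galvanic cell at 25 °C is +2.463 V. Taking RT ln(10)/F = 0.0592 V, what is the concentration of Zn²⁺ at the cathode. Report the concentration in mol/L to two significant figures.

0.0074 M

Zn²⁺/Zn is the cathode, Li⁺/Li the anode: E°cell = +2.32 V, n = 2.
Overall reaction: Zn²⁺(aq) + 2 Li(s) → Zn(s) + 2 Li⁺(aq); Q = [Li⁺]^2/[Zn²⁺]^1.
From E = E° − (0.0592/n) log Q: log Q = (E° − E)·n/0.0592 = (+2.32 − (+2.463))·2/0.0592 = -4.8311.
So 1·log[Zn²⁺] = 2·log(0.00033) − log Q = -6.9630 − (-4.8311) = -2.1319; [Zn²⁺] = 10^(-2.1319) ≈ 0.0074 M.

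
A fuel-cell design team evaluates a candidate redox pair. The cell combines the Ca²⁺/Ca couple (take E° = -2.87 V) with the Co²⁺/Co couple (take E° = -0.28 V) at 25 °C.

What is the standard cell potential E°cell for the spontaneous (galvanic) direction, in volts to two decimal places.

The Co²⁺/Co couple has the higher reduction potential, so it is the cathode; Ca²⁺/Ca is oxidised at the anode.
E°cell = E°(cathode) − E°(anode) = (-0.28) − (-2.87) = +2.59 V.

+2.59 V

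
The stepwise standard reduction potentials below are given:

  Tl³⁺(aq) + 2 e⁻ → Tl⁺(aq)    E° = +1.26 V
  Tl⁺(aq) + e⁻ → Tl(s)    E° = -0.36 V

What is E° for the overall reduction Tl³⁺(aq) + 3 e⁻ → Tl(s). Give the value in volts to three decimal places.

Standard free energies of sequential steps add: ΔG°₃ = ΔG°₁ + ΔG°₂, so n₃E°₃ = n₁E°₁ + n₂E°₂.
E°₃ = (2×+1.26 + 1×-0.36) / 3 = (+2.160) / 3 = +0.720 V.
E° values themselves are not directly additive — weighting by electron count is essential.

+0.720 V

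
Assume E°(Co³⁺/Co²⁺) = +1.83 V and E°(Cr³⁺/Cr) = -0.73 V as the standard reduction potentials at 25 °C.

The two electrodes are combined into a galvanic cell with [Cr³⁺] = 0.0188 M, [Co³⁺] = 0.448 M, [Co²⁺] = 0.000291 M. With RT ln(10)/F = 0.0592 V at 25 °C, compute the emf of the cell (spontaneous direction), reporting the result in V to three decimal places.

Co³⁺/Co²⁺ is the cathode (higher E°), Cr³⁺/Cr the anode: E°cell = +1.83 − (-0.73) = +2.56 V, n = 3.
Overall: 3 Co³⁺(aq) + Cr(s) → 3 Co²⁺(aq) + Cr³⁺(aq)
Q = [Co²⁺]^3·[Cr³⁺] / ([Co³⁺]^3); log Q = -11.288.
E = E° − (0.0592/n) log Q = +2.56 − (0.0592/3)(-11.288) = +2.783 V.

+2.783 V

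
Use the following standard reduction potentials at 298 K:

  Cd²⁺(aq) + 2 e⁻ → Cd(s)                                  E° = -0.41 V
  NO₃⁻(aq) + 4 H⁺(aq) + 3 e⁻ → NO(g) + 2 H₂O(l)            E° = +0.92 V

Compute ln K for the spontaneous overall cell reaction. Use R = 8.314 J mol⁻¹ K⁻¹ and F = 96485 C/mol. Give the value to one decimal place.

Cathode: NO₃⁻/NO; anode: Cd²⁺/Cd. E°cell = (+0.92) − (-0.41) = +1.33 V, with n = 6.
ΔG° = −nFE° = −RT ln K, so ln K = nFE°/(RT) = (6)(96485)(+1.33) / ((8.314)(298)) = 310.768.

310.8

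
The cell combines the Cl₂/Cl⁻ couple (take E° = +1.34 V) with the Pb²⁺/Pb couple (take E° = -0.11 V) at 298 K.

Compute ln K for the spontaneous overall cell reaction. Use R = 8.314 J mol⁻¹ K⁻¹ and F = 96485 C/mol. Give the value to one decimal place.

112.9

Cathode: Cl₂/Cl⁻; anode: Pb²⁺/Pb. E°cell = (+1.34) − (-0.11) = +1.45 V, with n = 2.
ΔG° = −nFE° = −RT ln K, so ln K = nFE°/(RT) = (2)(96485)(+1.45) / ((8.314)(298)) = 112.936.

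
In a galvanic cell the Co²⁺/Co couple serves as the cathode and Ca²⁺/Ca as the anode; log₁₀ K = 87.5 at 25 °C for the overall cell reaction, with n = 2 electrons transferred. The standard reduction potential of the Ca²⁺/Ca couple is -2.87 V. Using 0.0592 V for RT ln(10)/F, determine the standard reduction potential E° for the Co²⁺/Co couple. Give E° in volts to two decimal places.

E°cell = (0.0592/n)·log K = (0.0592/2)(87.5) = +2.590 V.
Since Co²⁺/Co is the cathode and Ca²⁺/Ca the anode, E°cell = E°(Co²⁺/Co) − E°(Ca²⁺/Ca).
So E°(Co²⁺/Co) = E°cell + E°(Ca²⁺/Ca) = +2.590 + (-2.87) = -0.28 V.

-0.28 V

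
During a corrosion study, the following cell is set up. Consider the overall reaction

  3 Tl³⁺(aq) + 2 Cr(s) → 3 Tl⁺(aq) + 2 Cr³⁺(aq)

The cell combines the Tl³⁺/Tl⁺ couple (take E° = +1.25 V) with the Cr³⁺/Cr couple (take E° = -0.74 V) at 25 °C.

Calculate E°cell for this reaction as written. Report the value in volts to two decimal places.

The Tl³⁺/Tl⁺ couple has the higher reduction potential, so it is the cathode; Cr³⁺/Cr is oxidised at the anode.
E°cell = E°(cathode) − E°(anode) = (+1.25) − (-0.74) = +1.99 V.

+1.99 V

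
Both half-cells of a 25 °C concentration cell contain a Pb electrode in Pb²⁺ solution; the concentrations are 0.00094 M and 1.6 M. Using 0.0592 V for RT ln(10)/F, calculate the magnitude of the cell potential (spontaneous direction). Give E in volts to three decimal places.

For a concentration cell E°cell = 0. The 1.6 M side is the cathode (reduction is favoured where [Pb²⁺] is higher).
With n = 2, E = −(0.0592/2) log([Pb²⁺]ₐₙ/[Pb²⁺]꜀ₐₜ) = −(0.0592/2) log(0.00094/1.6) = −(0.0592/2)(-3.231) = +0.096 V.

+0.096 V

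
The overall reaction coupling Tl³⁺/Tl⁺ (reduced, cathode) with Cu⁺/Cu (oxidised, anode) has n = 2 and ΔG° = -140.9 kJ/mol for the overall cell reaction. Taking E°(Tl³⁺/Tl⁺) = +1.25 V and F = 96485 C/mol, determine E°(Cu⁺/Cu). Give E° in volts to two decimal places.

E°cell = −ΔG°/(nF) = −(-140.9×10³)/((2)(96485)) = +0.730 V.
Since Tl³⁺/Tl⁺ is the cathode and Cu⁺/Cu the anode, E°cell = E°(Tl³⁺/Tl⁺) − E°(Cu⁺/Cu).
So E°(Cu⁺/Cu) = E°(Tl³⁺/Tl⁺) − E°cell = (+1.25) − (+0.730) = +0.52 V.

+0.52 V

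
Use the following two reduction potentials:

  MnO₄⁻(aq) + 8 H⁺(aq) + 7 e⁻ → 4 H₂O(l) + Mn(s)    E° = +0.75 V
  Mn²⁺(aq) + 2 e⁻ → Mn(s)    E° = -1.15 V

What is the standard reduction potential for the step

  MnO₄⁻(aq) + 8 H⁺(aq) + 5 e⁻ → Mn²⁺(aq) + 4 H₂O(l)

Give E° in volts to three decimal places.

Sequential free energies add, so n₃E°₃ = n₁E°₁ + n₂E°₂.
With n₃ = 7, and the known step contributing 2×(-1.15) V, the unknown satisfies 5·E° = 7×(+0.75) − 2×(-1.15) = +7.550.
E° = +7.550 / 5 = +1.510 V.

+1.510 V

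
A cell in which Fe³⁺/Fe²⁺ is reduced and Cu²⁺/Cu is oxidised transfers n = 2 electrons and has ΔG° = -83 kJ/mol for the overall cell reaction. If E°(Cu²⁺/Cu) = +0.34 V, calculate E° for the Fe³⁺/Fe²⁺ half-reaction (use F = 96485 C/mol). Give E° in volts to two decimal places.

+0.77 V

E°cell = −ΔG°/(nF) = −(-83×10³)/((2)(96485)) = +0.430 V.
Since Fe³⁺/Fe²⁺ is the cathode and Cu²⁺/Cu the anode, E°cell = E°(Fe³⁺/Fe²⁺) − E°(Cu²⁺/Cu).
So E°(Fe³⁺/Fe²⁺) = E°cell + E°(Cu²⁺/Cu) = +0.430 + (+0.34) = +0.77 V.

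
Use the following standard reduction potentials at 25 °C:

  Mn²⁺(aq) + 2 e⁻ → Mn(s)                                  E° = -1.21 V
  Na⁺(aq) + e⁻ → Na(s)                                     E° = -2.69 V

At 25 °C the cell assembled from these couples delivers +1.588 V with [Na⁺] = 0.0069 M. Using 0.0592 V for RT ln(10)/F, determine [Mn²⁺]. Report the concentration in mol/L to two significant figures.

Mn²⁺/Mn is the cathode, Na⁺/Na the anode: E°cell = +1.48 V, n = 2.
Overall reaction: Mn²⁺(aq) + 2 Na(s) → Mn(s) + 2 Na⁺(aq); Q = [Na⁺]^2/[Mn²⁺]^1.
From E = E° − (0.0592/n) log Q: log Q = (E° − E)·n/0.0592 = (+1.48 − (+1.588))·2/0.0592 = -3.6486.
So 1·log[Mn²⁺] = 2·log(0.0069) − log Q = -4.3223 − (-3.6486) = -0.6737; [Mn²⁺] = 10^(-0.6737) ≈ 0.21 M.

0.21 M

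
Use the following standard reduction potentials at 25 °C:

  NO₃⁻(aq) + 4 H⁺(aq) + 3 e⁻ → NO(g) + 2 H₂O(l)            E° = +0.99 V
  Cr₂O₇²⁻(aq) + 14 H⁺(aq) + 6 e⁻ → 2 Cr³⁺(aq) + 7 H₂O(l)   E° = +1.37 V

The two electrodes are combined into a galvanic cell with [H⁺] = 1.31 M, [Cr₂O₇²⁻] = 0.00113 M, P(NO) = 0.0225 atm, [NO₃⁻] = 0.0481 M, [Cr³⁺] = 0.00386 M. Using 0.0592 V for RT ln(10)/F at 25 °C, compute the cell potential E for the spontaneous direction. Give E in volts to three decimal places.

+0.399 V

Cr₂O₇²⁻/Cr³⁺ is the cathode (higher E°), NO₃⁻/NO the anode: E°cell = +1.37 − (+0.99) = +0.38 V, n = 6.
Overall: Cr₂O₇²⁻(aq) + 6 H⁺(aq) + 2 NO(g) → 2 Cr³⁺(aq) + 3 H₂O(l) + 2 NO₃⁻(aq)
Q = [Cr³⁺]^2·[NO₃⁻]^2 / ([Cr₂O₇²⁻]·[H⁺]^6·P(NO)^2); log Q = -1.924.
E = E° − (0.0592/n) log Q = +0.38 − (0.0592/6)(-1.924) = +0.399 V.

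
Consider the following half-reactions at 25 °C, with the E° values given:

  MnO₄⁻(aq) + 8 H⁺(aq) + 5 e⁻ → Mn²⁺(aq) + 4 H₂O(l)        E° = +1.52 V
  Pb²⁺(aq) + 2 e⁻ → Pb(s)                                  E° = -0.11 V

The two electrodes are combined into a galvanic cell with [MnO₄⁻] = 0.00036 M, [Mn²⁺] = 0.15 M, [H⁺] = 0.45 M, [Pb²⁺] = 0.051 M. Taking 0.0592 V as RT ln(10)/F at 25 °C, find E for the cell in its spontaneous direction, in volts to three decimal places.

+1.604 V

MnO₄⁻/Mn²⁺ is the cathode (higher E°), Pb²⁺/Pb the anode: E°cell = +1.52 − (-0.11) = +1.63 V, n = 10.
Overall: 2 MnO₄⁻(aq) + 16 H⁺(aq) + 5 Pb(s) → 2 Mn²⁺(aq) + 8 H₂O(l) + 5 Pb²⁺(aq)
Q = [Mn²⁺]^2·[Pb²⁺]^5 / ([MnO₄⁻]^2·[H⁺]^16); log Q = 4.326.
E = E° − (0.0592/n) log Q = +1.63 − (0.0592/10)(4.326) = +1.604 V.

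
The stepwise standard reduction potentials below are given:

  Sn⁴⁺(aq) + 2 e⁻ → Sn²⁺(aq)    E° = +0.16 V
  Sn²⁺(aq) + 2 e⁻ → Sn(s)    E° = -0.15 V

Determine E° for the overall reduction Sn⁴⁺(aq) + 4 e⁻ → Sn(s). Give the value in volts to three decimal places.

Adding the free-energy changes (−nFE°) of the two steps gives −n₃FE°₃ = −n₁FE°₁ − n₂FE°₂.
E°₃ = (2×+0.16 + 2×-0.15) / 4 = (+0.020) / 4 = +0.005 V.

+0.005 V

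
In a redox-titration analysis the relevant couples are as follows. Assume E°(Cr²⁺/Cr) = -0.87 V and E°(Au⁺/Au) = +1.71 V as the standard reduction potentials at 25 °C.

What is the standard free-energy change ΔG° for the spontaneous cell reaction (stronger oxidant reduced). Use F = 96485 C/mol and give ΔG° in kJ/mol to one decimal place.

-497.9 kJ/mol

Au⁺/Au (E° = +1.71 V) is the cathode; Cr²⁺/Cr (E° = -0.87 V) is the anode, so E°cell = +2.58 V.
Balancing electrons gives n = 2 (lcm of 1 and 2).
ΔG° = −nFE° = −(2)(96485)(+2.58) = -497,863 J = -497.9 kJ/mol.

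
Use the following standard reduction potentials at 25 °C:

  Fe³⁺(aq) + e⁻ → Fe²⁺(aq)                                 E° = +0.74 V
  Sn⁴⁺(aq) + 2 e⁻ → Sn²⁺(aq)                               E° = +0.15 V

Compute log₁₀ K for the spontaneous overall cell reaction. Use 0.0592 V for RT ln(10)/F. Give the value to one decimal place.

Cathode: Fe³⁺/Fe²⁺; anode: Sn⁴⁺/Sn²⁺. E°cell = +0.59 V, n = 2.
log K = nE°cell / 0.0592 = (2)(+0.59) / 0.0592 = 19.9.

19.9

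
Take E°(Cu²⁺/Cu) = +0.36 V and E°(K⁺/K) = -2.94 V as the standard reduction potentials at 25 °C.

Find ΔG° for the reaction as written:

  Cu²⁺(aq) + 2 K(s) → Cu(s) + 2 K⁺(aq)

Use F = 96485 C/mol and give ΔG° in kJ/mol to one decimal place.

-636.8 kJ/mol

As written, Cu²⁺/Cu is reduced (cathode) and K⁺/K is oxidised (anode), so E°cell = (+0.36) − (-2.94) = +3.30 V.
Balancing electrons gives n = 2.
ΔG° = −nFE° = −(2)(96485)(+3.30) = -636,801 J = -636.8 kJ/mol.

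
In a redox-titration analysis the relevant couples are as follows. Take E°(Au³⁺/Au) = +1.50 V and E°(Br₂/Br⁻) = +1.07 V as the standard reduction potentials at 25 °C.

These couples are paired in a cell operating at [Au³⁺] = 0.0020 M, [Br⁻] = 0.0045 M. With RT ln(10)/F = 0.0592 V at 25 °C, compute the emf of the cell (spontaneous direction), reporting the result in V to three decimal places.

Au³⁺/Au is the cathode (higher E°), Br₂/Br⁻ the anode: E°cell = +1.50 − (+1.07) = +0.43 V, n = 6.
Overall: 2 Au³⁺(aq) + 6 Br⁻(aq) → 2 Au(s) + 3 Br₂(l)
Q = 1 / ([Au³⁺]^2·[Br⁻]^6); log Q = 19.479.
E = E° − (0.0592/n) log Q = +0.43 − (0.0592/6)(19.479) = +0.238 V.

+0.238 V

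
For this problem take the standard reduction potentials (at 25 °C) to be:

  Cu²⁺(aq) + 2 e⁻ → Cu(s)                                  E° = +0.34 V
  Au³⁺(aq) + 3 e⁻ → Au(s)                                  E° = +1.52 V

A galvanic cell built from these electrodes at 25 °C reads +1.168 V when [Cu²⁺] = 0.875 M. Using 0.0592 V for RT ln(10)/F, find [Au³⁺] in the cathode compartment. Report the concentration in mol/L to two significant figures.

Au³⁺/Au is the cathode, Cu²⁺/Cu the anode: E°cell = +1.18 V, n = 6.
Overall reaction: 2 Au³⁺(aq) + 3 Cu(s) → 2 Au(s) + 3 Cu²⁺(aq); Q = [Cu²⁺]^3/[Au³⁺]^2.
From E = E° − (0.0592/n) log Q: log Q = (E° − E)·n/0.0592 = (+1.18 − (+1.168))·6/0.0592 = 1.2162.
So 2·log[Au³⁺] = 3·log(0.875) − log Q = -0.1740 − (1.2162) = -1.3902; log[Au³⁺] = -1.3902 / 2 = -0.6951; [Au³⁺] = 10^(-0.6951) ≈ 0.20 M.

0.20 M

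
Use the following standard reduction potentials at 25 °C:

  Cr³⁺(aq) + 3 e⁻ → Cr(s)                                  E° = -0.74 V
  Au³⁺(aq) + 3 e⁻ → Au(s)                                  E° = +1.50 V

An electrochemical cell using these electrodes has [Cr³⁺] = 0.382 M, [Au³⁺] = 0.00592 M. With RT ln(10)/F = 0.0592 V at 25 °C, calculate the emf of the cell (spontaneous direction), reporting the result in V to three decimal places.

Au³⁺/Au is the cathode (higher E°), Cr³⁺/Cr the anode: E°cell = +1.50 − (-0.74) = +2.24 V, n = 3.
Overall: Au³⁺(aq) + Cr(s) → Au(s) + Cr³⁺(aq)
Q = [Cr³⁺] / ([Au³⁺]); log Q = 1.810.
E = E° − (0.0592/n) log Q = +2.24 − (0.0592/3)(1.810) = +2.204 V.

+2.204 V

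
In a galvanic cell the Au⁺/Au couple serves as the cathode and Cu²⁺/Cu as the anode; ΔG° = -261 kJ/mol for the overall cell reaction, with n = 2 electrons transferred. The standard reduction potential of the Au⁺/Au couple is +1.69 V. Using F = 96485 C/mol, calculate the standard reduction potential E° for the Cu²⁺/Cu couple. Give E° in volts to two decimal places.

E°cell = −ΔG°/(nF) = −(-261×10³)/((2)(96485)) = +1.353 V.
Since Au⁺/Au is the cathode and Cu²⁺/Cu the anode, E°cell = E°(Au⁺/Au) − E°(Cu²⁺/Cu).
So E°(Cu²⁺/Cu) = E°(Au⁺/Au) − E°cell = (+1.69) − (+1.353) = +0.34 V.

+0.34 V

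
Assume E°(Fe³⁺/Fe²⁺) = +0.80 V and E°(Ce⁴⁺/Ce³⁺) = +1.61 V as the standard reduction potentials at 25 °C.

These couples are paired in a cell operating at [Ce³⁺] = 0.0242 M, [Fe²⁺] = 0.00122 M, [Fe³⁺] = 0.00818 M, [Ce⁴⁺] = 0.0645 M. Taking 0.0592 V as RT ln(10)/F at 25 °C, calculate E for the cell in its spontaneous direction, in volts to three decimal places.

+0.786 V

Ce⁴⁺/Ce³⁺ is the cathode (higher E°), Fe³⁺/Fe²⁺ the anode: E°cell = +1.61 − (+0.80) = +0.81 V, n = 1.
Overall: Ce⁴⁺(aq) + Fe²⁺(aq) → Ce³⁺(aq) + Fe³⁺(aq)
Q = [Ce³⁺]·[Fe³⁺] / ([Ce⁴⁺]·[Fe²⁺]); log Q = 0.401.
E = E° − (0.0592/n) log Q = +0.81 − (0.0592/1)(0.401) = +0.786 V.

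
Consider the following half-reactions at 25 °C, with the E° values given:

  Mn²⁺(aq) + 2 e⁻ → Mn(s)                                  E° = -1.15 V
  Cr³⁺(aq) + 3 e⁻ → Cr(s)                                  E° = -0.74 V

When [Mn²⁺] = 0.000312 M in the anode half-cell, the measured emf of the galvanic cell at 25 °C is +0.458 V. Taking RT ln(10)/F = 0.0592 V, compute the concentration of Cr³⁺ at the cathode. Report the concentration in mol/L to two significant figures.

Cr³⁺/Cr is the cathode, Mn²⁺/Mn the anode: E°cell = +0.41 V, n = 6.
Overall reaction: 2 Cr³⁺(aq) + 3 Mn(s) → 2 Cr(s) + 3 Mn²⁺(aq); Q = [Mn²⁺]^3/[Cr³⁺]^2.
From E = E° − (0.0592/n) log Q: log Q = (E° − E)·n/0.0592 = (+0.41 − (+0.458))·6/0.0592 = -4.8649.
So 2·log[Cr³⁺] = 3·log(0.000312) − log Q = -10.5175 − (-4.8649) = -5.6526; log[Cr³⁺] = -5.6526 / 2 = -2.8263; [Cr³⁺] = 10^(-2.8263) ≈ 0.0015 M.

0.0015 M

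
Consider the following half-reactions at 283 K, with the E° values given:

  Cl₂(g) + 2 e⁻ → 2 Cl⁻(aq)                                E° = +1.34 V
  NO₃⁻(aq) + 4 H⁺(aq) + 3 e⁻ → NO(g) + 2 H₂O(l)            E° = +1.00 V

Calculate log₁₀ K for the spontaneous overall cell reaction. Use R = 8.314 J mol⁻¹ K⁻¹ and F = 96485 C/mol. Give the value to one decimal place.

Cathode: Cl₂/Cl⁻; anode: NO₃⁻/NO. E°cell = (+1.34) − (+1.00) = +0.34 V, with n = 6.
ΔG° = −nFE° = −RT ln K, so ln K = nFE°/(RT) = (6)(96485)(+0.34) / ((8.314)(283)) = 83.655.
log₁₀ K = 83.655 / ln 10 = 36.3.

36.3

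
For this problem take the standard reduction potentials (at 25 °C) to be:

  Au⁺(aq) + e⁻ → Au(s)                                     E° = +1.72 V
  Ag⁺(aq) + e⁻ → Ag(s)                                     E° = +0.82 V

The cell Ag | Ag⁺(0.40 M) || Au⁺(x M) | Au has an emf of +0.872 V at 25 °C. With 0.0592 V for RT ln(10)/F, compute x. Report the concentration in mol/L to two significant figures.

0.13 M

Au⁺/Au is the cathode, Ag⁺/Ag the anode: E°cell = +0.90 V, n = 1.
Overall reaction: Au⁺(aq) + Ag(s) → Au(s) + Ag⁺(aq); Q = [Ag⁺]^1/[Au⁺]^1.
From E = E° − (0.0592/n) log Q: log Q = (E° − E)·n/0.0592 = (+0.90 − (+0.872))·1/0.0592 = 0.4730.
So 1·log[Au⁺] = 1·log(0.4) − log Q = -0.3979 − (0.4730) = -0.8709; [Au⁺] = 10^(-0.8709) ≈ 0.13 M.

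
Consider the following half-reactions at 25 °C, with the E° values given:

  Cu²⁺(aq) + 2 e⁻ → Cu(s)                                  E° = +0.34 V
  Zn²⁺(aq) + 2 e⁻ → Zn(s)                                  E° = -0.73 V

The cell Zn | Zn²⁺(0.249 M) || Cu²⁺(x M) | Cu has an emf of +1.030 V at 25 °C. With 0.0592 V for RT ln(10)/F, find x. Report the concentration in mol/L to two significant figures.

Cu²⁺/Cu is the cathode, Zn²⁺/Zn the anode: E°cell = +1.07 V, n = 2.
Overall reaction: Cu²⁺(aq) + Zn(s) → Cu(s) + Zn²⁺(aq); Q = [Zn²⁺]^1/[Cu²⁺]^1.
From E = E° − (0.0592/n) log Q: log Q = (E° − E)·n/0.0592 = (+1.07 − (+1.030))·2/0.0592 = 1.3514.
So 1·log[Cu²⁺] = 1·log(0.249) − log Q = -0.6038 − (1.3514) = -1.9552; [Cu²⁺] = 10^(-1.9552) ≈ 0.011 M.

0.011 M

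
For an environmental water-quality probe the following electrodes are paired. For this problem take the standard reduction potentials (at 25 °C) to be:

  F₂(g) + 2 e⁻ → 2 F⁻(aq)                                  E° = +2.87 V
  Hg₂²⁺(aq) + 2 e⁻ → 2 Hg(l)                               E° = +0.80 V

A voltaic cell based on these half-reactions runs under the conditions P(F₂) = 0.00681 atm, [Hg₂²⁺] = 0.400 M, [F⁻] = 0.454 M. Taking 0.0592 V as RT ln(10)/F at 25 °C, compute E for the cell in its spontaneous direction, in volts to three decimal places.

F₂/F⁻ is the cathode (higher E°), Hg₂²⁺/Hg the anode: E°cell = +2.87 − (+0.80) = +2.07 V, n = 2.
Overall: F₂(g) + 2 Hg(l) → 2 F⁻(aq) + Hg₂²⁺(aq)
Q = [F⁻]^2·[Hg₂²⁺] / (P(F₂)); log Q = 1.083.
E = E° − (0.0592/n) log Q = +2.07 − (0.0592/2)(1.083) = +2.038 V.

+2.038 V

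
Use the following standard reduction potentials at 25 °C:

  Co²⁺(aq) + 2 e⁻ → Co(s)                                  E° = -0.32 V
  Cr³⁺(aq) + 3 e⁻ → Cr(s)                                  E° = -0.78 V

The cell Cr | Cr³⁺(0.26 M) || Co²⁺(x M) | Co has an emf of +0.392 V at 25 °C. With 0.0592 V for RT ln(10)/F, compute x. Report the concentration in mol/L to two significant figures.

0.0021 M

Co²⁺/Co is the cathode, Cr³⁺/Cr the anode: E°cell = +0.46 V, n = 6.
Overall reaction: 3 Co²⁺(aq) + 2 Cr(s) → 3 Co(s) + 2 Cr³⁺(aq); Q = [Cr³⁺]^2/[Co²⁺]^3.
From E = E° − (0.0592/n) log Q: log Q = (E° − E)·n/0.0592 = (+0.46 − (+0.392))·6/0.0592 = 6.8919.
So 3·log[Co²⁺] = 2·log(0.26) − log Q = -1.1701 − (6.8919) = -8.0620; log[Co²⁺] = -8.0620 / 3 = -2.6873; [Co²⁺] = 10^(-2.6873) ≈ 0.0021 M.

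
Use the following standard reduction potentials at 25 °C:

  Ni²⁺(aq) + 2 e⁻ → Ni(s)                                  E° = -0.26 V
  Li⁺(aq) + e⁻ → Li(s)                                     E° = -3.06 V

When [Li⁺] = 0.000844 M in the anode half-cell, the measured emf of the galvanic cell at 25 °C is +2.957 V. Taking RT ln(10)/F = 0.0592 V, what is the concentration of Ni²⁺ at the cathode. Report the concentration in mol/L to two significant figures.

0.14 M

Ni²⁺/Ni is the cathode, Li⁺/Li the anode: E°cell = +2.80 V, n = 2.
Overall reaction: Ni²⁺(aq) + 2 Li(s) → Ni(s) + 2 Li⁺(aq); Q = [Li⁺]^2/[Ni²⁺]^1.
From E = E° − (0.0592/n) log Q: log Q = (E° − E)·n/0.0592 = (+2.80 − (+2.957))·2/0.0592 = -5.3041.
So 1·log[Ni²⁺] = 2·log(0.000844) − log Q = -6.1473 − (-5.3041) = -0.8432; [Ni²⁺] = 10^(-0.8432) ≈ 0.14 M.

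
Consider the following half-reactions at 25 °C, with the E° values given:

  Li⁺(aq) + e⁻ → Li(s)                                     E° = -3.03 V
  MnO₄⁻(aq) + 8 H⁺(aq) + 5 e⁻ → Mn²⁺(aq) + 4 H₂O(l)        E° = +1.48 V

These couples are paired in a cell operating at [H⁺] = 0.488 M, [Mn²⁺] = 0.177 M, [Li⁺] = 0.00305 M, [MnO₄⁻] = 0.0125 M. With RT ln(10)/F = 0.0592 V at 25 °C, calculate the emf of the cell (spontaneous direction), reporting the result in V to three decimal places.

+4.616 V

MnO₄⁻/Mn²⁺ is the cathode (higher E°), Li⁺/Li the anode: E°cell = +1.48 − (-3.03) = +4.51 V, n = 5.
Overall: MnO₄⁻(aq) + 8 H⁺(aq) + 5 Li(s) → Mn²⁺(aq) + 4 H₂O(l) + 5 Li⁺(aq)
Q = [Mn²⁺]·[Li⁺]^5 / ([MnO₄⁻]·[H⁺]^8); log Q = -8.935.
E = E° − (0.0592/n) log Q = +4.51 − (0.0592/5)(-8.935) = +4.616 V.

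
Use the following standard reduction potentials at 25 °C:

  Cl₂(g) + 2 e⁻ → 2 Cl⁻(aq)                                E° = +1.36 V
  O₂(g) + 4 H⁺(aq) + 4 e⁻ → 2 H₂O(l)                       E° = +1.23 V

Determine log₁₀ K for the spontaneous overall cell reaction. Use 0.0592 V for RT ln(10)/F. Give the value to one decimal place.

8.8

Cathode: Cl₂/Cl⁻; anode: O₂/H₂O. E°cell = +0.13 V, n = 4.
log K = nE°cell / 0.0592 = (4)(+0.13) / 0.0592 = 8.8.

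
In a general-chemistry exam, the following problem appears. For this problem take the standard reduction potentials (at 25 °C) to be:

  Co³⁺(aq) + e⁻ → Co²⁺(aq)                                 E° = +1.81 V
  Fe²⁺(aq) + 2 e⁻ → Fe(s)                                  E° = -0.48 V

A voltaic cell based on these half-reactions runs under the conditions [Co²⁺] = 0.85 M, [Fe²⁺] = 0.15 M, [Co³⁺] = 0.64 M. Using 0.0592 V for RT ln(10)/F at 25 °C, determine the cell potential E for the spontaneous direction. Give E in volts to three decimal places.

Co³⁺/Co²⁺ is the cathode (higher E°), Fe²⁺/Fe the anode: E°cell = +1.81 − (-0.48) = +2.29 V, n = 2.
Overall: 2 Co³⁺(aq) + Fe(s) → 2 Co²⁺(aq) + Fe²⁺(aq)
Q = [Co²⁺]^2·[Fe²⁺] / ([Co³⁺]^2); log Q = -0.577.
E = E° − (0.0592/n) log Q = +2.29 − (0.0592/2)(-0.577) = +2.307 V.

+2.307 V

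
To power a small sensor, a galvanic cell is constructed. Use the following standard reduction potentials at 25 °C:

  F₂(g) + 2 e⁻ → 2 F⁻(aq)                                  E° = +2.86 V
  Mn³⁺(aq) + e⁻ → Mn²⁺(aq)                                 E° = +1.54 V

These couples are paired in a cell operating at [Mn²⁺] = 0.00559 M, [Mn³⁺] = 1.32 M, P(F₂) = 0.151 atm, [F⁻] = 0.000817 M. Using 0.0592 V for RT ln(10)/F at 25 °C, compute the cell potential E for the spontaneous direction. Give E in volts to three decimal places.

F₂/F⁻ is the cathode (higher E°), Mn³⁺/Mn²⁺ the anode: E°cell = +2.86 − (+1.54) = +1.32 V, n = 2.
Overall: F₂(g) + 2 Mn²⁺(aq) → 2 F⁻(aq) + 2 Mn³⁺(aq)
Q = [F⁻]^2·[Mn³⁺]^2 / (P(F₂)·[Mn²⁺]^2); log Q = -0.608.
E = E° − (0.0592/n) log Q = +1.32 − (0.0592/2)(-0.608) = +1.338 V.

+1.338 V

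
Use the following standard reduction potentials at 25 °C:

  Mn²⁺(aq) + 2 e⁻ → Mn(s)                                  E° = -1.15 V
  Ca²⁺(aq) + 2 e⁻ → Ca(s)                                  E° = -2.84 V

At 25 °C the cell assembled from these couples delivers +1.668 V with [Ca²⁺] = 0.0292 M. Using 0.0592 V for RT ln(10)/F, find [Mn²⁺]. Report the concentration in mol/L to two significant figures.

Mn²⁺/Mn is the cathode, Ca²⁺/Ca the anode: E°cell = +1.69 V, n = 2.
Overall reaction: Mn²⁺(aq) + Ca(s) → Mn(s) + Ca²⁺(aq); Q = [Ca²⁺]^1/[Mn²⁺]^1.
From E = E° − (0.0592/n) log Q: log Q = (E° − E)·n/0.0592 = (+1.69 − (+1.668))·2/0.0592 = 0.7432.
So 1·log[Mn²⁺] = 1·log(0.0292) − log Q = -1.5346 − (0.7432) = -2.2778; [Mn²⁺] = 10^(-2.2778) ≈ 0.0053 M.

0.0053 M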